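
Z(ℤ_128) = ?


Z(G) = {g ∈ G | gx = xg for all x ∈ G}
ℤ_128 is abelian, so Z(G) = G

Z(ℤ_128) = ℤ_128


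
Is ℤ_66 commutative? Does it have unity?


ℤ_66 is a commutative ring with unity 1; 66 = 2×33 is composite, so 2·33 ≡ 0 gives zero divisors (not an integral domain)
Commutative: Yes
Integral domain: No
Has unity: Yes

ℤ_66: Commutative=Yes, Unity=Yes


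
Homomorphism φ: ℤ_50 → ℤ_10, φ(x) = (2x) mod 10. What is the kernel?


Kernel = preimage of identity
ker(φ) = {x ∈ ℤ_50 : 2x ≡ 0 (mod 10)}. Since 10 | 50, φ is well-defined. The kernel is the cyclic subgroup ⟨5⟩ of ℤ_50 (order 10), i.e. {0, 5, 10, 15, 20, 25, 30, 35, 40, 45}

ker(φ) = {0, 5, 10, 15, 20, 25, 30, 35, 40, 45}


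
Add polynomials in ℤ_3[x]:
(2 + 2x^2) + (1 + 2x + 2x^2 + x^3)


Add coefficients mod 3:
x^0: 2 + 1 = 0 (mod 3)
x^1: 0 + 2 = 2 (mod 3)
x^2: 2 + 2 = 1 (mod 3)
x^3: 0 + 1 = 1 (mod 3)
Result: 2x + x^2 + x^3

f + g = 2x + x^2 + x^3


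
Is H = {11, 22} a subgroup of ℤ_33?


Subgroup test for H = {11, 22} in (ℤ_33, +):
(1) 0 ∈ H? No
(2) Closure: for all a,b ∈ H, (a+b) mod 33 ∈ H? No  [counterexample: 11 + 22 = 0 ∉ H]
(3) Inverses: for all a ∈ H, -a mod 33 ∈ H? Yes

No, H is not a subgroup of ℤ_33


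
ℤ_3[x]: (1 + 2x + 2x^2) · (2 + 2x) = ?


Expand and collect like terms; reduce coefficients mod 3:
x^0: 1·2 = 2 ≡ 2 (mod 3)
x^1: 1·2 + 2·2 = 6 ≡ 0 (mod 3)
x^2: 2·2 + 2·2 = 8 ≡ 2 (mod 3)
x^3: 2·2 = 4 ≡ 1 (mod 3)
Result: 2 + 2x^2 + x^3

f · g = 2 + 2x^2 + x^3


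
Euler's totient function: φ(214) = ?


Factor n: 214 = 2 × 107
φ(n) = n · ∏(1 - 1/p) over distinct primes p | n
φ(214) = 214 · (1 - 1/2) · (1 - 1/107) = 106

φ(214) = 106


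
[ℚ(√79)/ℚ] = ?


√79 has minimal polynomial x² - 79 (irreducible over ℚ since 79 is squarefree)

[ℚ(√79)/ℚ] = 2


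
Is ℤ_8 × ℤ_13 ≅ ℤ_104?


Comparing ℤ_8 × ℤ_13 and ℤ_104:
gcd(8,13) = 1, so ℤ_8 × ℤ_13 ≅ ℤ_104 (CRT)

Yes, ℤ_8 × ℤ_13 ≅ ℤ_104


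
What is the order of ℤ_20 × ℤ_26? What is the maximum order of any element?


|ℤ_20 × ℤ_26| = 20 × 26 = 520
Max element order = lcm(20,26) = 260
Cyclic? No (gcd=2)

|ℤ_20×ℤ_26| = 520, max element order = 260


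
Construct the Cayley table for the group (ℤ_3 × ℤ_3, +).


Elements: {(0,0), (0,1), (0,2), (1,0), (1,1), (1,2), (2,0), (2,1), (2,2)}
Operation: componentwise addition mod (3, 3)
Entry (a, b) = ((a₁+b₁) mod 3, (a₂+b₂) mod 3)

Cayley table:
      | (0,0) | (0,1) | (0,2) | (1,0) | (1,1) | (1,2) | (2,0) | (2,1) | (2,2)
(0,0) | (0,0) | (0,1) | (0,2) | (1,0) | (1,1) | (1,2) | (2,0) | (2,1) | (2,2)
(0,1) | (0,1) | (0,2) | (0,0) | (1,1) | (1,2) | (1,0) | (2,1) | (2,2) | (2,0)
(0,2) | (0,2) | (0,0) | (0,1) | (1,2) | (1,0) | (1,1) | (2,2) | (2,0) | (2,1)
(1,0) | (1,0) | (1,1) | (1,2) | (2,0) | (2,1) | (2,2) | (0,0) | (0,1) | (0,2)
(1,1) | (1,1) | (1,2) | (1,0) | (2,1) | (2,2) | (2,0) | (0,1) | (0,2) | (0,0)
(1,2) | (1,2) | (1,0) | (1,1) | (2,2) | (2,0) | (2,1) | (0,2) | (0,0) | (0,1)
(2,0) | (2,0) | (2,1) | (2,2) | (0,0) | (0,1) | (0,2) | (1,0) | (1,1) | (1,2)
(2,1) | (2,1) | (2,2) | (2,0) | (0,1) | (0,2) | (0,0) | (1,1) | (1,2) | (1,0)
(2,2) | (2,2) | (2,0) | (2,1) | (0,2) | (0,0) | (0,1) | (1,2) | (1,0) | (1,1)


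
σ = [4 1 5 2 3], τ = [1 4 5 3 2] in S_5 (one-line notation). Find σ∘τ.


σ∘τ: apply τ first, then σ
1 →τ 1 →σ 4
2 →τ 4 →σ 2
3 →τ 5 →σ 3
4 →τ 3 →σ 5
5 →τ 2 →σ 1

σ∘τ = [4 2 3 5 1]


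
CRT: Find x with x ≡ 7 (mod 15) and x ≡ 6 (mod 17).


m₁ = 15, m₂ = 17, gcd = 1, so CRT applies. M = m₁·m₂ = 255
Let M₁ = M/m₁ = 17, M₂ = M/m₂ = 15
Find y₁ ≡ M₁⁻¹ (mod m₁): 17⁻¹ ≡ 8 (mod 15)
Find y₂ ≡ M₂⁻¹ (mod m₂): 15⁻¹ ≡ 8 (mod 17)
x = a₁·M₁·y₁ + a₂·M₂·y₂ = 7·17·8 + 6·15·8 = 1672
Reduce mod 255: x ≡ 142
Check: 142 mod 15 = 7 ✓, 142 mod 17 = 6 ✓

x ≡ 142 (mod 255)


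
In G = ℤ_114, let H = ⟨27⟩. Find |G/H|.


|⟨27⟩| = n / gcd(27, 114) = 114 / 3 = 38
H is normal (ℤ_114 is abelian).
|G/H| = |G| / |H| = 114 / 38 = 3

|G/H| = 3


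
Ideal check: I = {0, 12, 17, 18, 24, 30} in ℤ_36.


Check ideal conditions for I = {0, 12, 17, 18, 24, 30} in ℤ_36:
(1) I is an additive subgroup? No
(2) For r ∈ ℤ_36 and a ∈ I: r·a ∈ I? No  [counterexample: r=2, a=17, r·a mod 36 = 34 ∉ I]

No, I is not an ideal of ℤ_36


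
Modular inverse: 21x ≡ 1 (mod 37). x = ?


Use the extended Euclidean algorithm to write 1 = 21·s + 37·t; then s mod 37 is the inverse.
Euclidean algorithm:
  21 = 0·37 + 21
  37 = 1·21 + 16
  21 = 1·16 + 5
  16 = 3·5 + 1
  5 = 5·1 + 0
gcd(21,37) = 1
Back-substitution gives: 21·(-7) + 37·(4) = 1
So 21⁻¹ ≡ -7 ≡ 30 (mod 37)
Check: 21 × 30 = 630 ≡ 1 (mod 37) ✓

21⁻¹ ≡ 30 (mod 37)


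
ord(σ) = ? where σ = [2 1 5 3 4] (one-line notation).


Cycle decomposition: (1 2) (3 5 4)
Cycle lengths: 2, 3
Order = lcm(2, 3) = 6

ord(σ) = 6


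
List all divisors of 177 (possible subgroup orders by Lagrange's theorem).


Lagrange's theorem: |H| divides |G|
|G| = 177
Divisors of 177: 1, 3, 59, 177

Possible subgroup orders: {1, 3, 59, 177}


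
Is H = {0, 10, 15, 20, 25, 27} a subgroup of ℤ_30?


Subgroup test for H = {0, 10, 15, 20, 25, 27} in (ℤ_30, +):
(1) 0 ∈ H? Yes
(2) Closure: for all a,b ∈ H, (a+b) mod 30 ∈ H? No  [counterexample: 10 + 25 = 5 ∉ H]
(3) Inverses: for all a ∈ H, -a mod 30 ∈ H? No

No, H is not a subgroup of ℤ_30


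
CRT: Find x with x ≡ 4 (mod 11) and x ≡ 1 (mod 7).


m₁ = 11, m₂ = 7, gcd = 1, so CRT applies. M = m₁·m₂ = 77
Let M₁ = M/m₁ = 7, M₂ = M/m₂ = 11
Find y₁ ≡ M₁⁻¹ (mod m₁): 7⁻¹ ≡ 8 (mod 11)
Find y₂ ≡ M₂⁻¹ (mod m₂): 11⁻¹ ≡ 2 (mod 7)
x = a₁·M₁·y₁ + a₂·M₂·y₂ = 4·7·8 + 1·11·2 = 246
Reduce mod 77: x ≡ 15
Check: 15 mod 11 = 4 ✓, 15 mod 7 = 1 ✓

x ≡ 15 (mod 77)


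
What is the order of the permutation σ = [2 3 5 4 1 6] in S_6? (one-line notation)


Cycle decomposition: (1 2 3 5)
Cycle lengths: 4
Order = lcm(4) = 4

ord(σ) = 4


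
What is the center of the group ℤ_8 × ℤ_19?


Z(G) = {g ∈ G | gx = xg for all x ∈ G}
Direct product of abelian groups is abelian, so Z(G) = G

Z(ℤ_8 × ℤ_19) = ℤ_8 × ℤ_19


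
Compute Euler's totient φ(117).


Factor n: 117 = 3^2 × 13
φ(n) = n · ∏(1 - 1/p) over distinct primes p | n
φ(117) = 117 · (1 - 1/3) · (1 - 1/13) = 72

φ(117) = 72


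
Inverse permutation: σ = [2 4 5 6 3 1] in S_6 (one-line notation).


To find σ⁻¹, swap domain and range:
σ(1) = 2 → σ⁻¹(2) = 1
σ(2) = 4 → σ⁻¹(4) = 2
σ(3) = 5 → σ⁻¹(5) = 3
σ(4) = 6 → σ⁻¹(6) = 4
σ(5) = 3 → σ⁻¹(3) = 5
σ(6) = 1 → σ⁻¹(1) = 6

σ⁻¹ = [6 1 5 2 3 4]


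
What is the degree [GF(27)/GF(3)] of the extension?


GF(27) = GF(3^3), so the extension degree is 3

[GF(27)/GF(3)] = 3


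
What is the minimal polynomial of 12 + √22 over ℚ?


Let α = 12 + √22. Then α - 12 = √22, so (α - 12)² = 22, giving α² - 24α + 122 = 0. Degree 2 and α ∉ ℚ, so this is the minimal polynomial.

Minimal polynomial: x² - 24x + 122


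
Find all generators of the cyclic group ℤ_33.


g generates ℤ_n iff gcd(g,n) = 1
Prime factors of 33: 3, 11
Generators are g ∈ {1,...,32} not divisible by any of these primes.
Generators: {1, 2, 4, 5, 7, 8, 10, 13, 14, 16, 17, 19, 20, 23, 25, 26, 28, 29, 31, 32}
Number of generators = φ(33) = 20

Generators of ℤ_33 = {1, 2, 4, 5, 7, 8, 10, 13, 14, 16, 17, 19, 20, 23, 25, 26, 28, 29, 31, 32}


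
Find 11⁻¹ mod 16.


Use the extended Euclidean algorithm to write 1 = 11·s + 16·t; then s mod 16 is the inverse.
Euclidean algorithm:
  11 = 0·16 + 11
  16 = 1·11 + 5
  11 = 2·5 + 1
  5 = 5·1 + 0
gcd(11,16) = 1
Back-substitution gives: 11·(3) + 16·(-2) = 1
So 11⁻¹ ≡ 3 ≡ 3 (mod 16)
Check: 11 × 3 = 33 ≡ 1 (mod 16) ✓

11⁻¹ ≡ 3 (mod 16)


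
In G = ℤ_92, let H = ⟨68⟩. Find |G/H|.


|⟨68⟩| = n / gcd(68, 92) = 92 / 4 = 23
H is normal (ℤ_92 is abelian).
|G/H| = |G| / |H| = 92 / 23 = 4

|G/H| = 4


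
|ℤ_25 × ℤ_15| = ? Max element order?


|ℤ_25 × ℤ_15| = 25 × 15 = 375
Max element order = lcm(25,15) = 75
Cyclic? No (gcd=5)

|ℤ_25×ℤ_15| = 375, max element order = 75


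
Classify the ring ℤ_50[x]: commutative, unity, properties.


ℤ_50 has zero divisors (2·25 ≡ 0), and these lift to constant zero divisors in ℤ_50[x]; so not an integral domain
Commutative: Yes
Integral domain: No
Has unity: Yes

ℤ_50[x]: Commutative=Yes, Unity=Yes


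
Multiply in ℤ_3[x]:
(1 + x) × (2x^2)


Expand and collect like terms; reduce coefficients mod 3:
x^0: 1·0 = 0 ≡ 0 (mod 3)
x^1: 1·0 + 1·0 = 0 ≡ 0 (mod 3)
x^2: 1·2 + 1·0 = 2 ≡ 2 (mod 3)
x^3: 1·2 = 2 ≡ 2 (mod 3)
Result: 2x^2 + 2x^3

f · g = 2x^2 + 2x^3


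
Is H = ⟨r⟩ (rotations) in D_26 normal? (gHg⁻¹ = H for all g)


H = ⟨r⟩ (rotations) in D_26
The rotation subgroup ⟨r⟩ has index 2 in D_26, so it is normal

Yes, normal subgroup


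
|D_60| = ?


|D_n| = 2n (n rotations and n reflections)
|D_60| = 2×60 = 120

|D_60| = 120


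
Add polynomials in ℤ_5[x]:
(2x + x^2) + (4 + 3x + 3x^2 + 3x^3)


Add coefficients mod 5:
x^0: 0 + 4 = 4 (mod 5)
x^1: 2 + 3 = 0 (mod 5)
x^2: 1 + 3 = 4 (mod 5)
x^3: 0 + 3 = 3 (mod 5)
Result: 4 + 4x^2 + 3x^3

f + g = 4 + 4x^2 + 3x^3


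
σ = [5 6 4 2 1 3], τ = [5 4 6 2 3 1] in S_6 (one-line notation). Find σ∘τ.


σ∘τ: apply τ first, then σ
1 →τ 5 →σ 1
2 →τ 4 →σ 2
3 →τ 6 →σ 3
4 →τ 2 →σ 6
5 →τ 3 →σ 4
6 →τ 1 →σ 5

σ∘τ = [1 2 3 6 4 5]


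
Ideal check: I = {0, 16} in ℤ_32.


Check ideal conditions for I = {0, 16} in ℤ_32:
(1) I is an additive subgroup? Yes
(2) For r ∈ ℤ_32 and a ∈ I: r·a ∈ I? Yes

Yes, I is an ideal of ℤ_32


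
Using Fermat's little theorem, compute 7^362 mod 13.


Fermat's little theorem: if p is prime and gcd(a,p)=1, then a^(p-1) ≡ 1 (mod p)
p = 13 is prime, gcd(7,13) = 1
Reduce exponent: 362 mod 12 = 2
So 7^362 ≡ 7^2 (mod 13)
7^2 mod 13 = 10

7^362 ≡ 10 (mod 13)


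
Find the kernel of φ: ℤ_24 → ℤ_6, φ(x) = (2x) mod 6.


Kernel = preimage of identity
ker(φ) = {x ∈ ℤ_24 : 2x ≡ 0 (mod 6)}. Since 6 | 24, φ is well-defined. The kernel is the cyclic subgroup ⟨3⟩ of ℤ_24 (order 8), i.e. {0, 3, 6, 9, 12, 15, 18, 21}

ker(φ) = {0, 3, 6, 9, 12, 15, 18, 21}


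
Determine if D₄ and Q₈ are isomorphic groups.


Comparing D₄ and Q₈:
D₄ has 5 elements of order 2; Q₈ has only 1

No, D₄ ≇ Q₈


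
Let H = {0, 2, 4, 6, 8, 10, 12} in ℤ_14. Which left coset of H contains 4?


4 + H = {4 + h (mod 14) : h ∈ H}
4+0=4, 4+2=6, 4+4=8, 4+6=10, 4+8=12, 4+10=0, 4+12=2
4 + H = {0, 2, 4, 6, 8, 10, 12} = 0 + H

4 + H = {0, 2, 4, 6, 8, 10, 12}


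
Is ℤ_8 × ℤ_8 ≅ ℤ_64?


Comparing ℤ_8 × ℤ_8 and ℤ_64:
gcd(8,8) = 8 ≠ 1. Max element order in ℤ_8×ℤ_8 is lcm(8,8) = 8 < 64, so it has no element of order 64

No, ℤ_8 × ℤ_8 ≇ ℤ_64


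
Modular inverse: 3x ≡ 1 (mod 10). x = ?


Use the extended Euclidean algorithm to write 1 = 3·s + 10·t; then s mod 10 is the inverse.
Euclidean algorithm:
  3 = 0·10 + 3
  10 = 3·3 + 1
  3 = 3·1 + 0
gcd(3,10) = 1
Back-substitution gives: 3·(-3) + 10·(1) = 1
So 3⁻¹ ≡ -3 ≡ 7 (mod 10)
Check: 3 × 7 = 21 ≡ 1 (mod 10) ✓

3⁻¹ ≡ 7 (mod 10)


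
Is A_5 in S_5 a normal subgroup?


H = A_5 in S_5
A_5 has index 2 in S_5, and every subgroup of index 2 is normal

Yes, normal subgroup


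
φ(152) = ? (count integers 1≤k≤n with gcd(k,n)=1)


Factor n: 152 = 2^3 × 19
φ(n) = n · ∏(1 - 1/p) over distinct primes p | n
φ(152) = 152 · (1 - 1/2) · (1 - 1/19) = 72

φ(152) = 72


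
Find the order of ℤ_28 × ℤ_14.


|A × B| = |A| · |B|
|ℤ_28 × ℤ_14| = 28 × 14 = 392

|ℤ_28 × ℤ_14| = 392


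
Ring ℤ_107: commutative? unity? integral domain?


ℤ_107 is a commutative ring with unity 1; 107 is prime, so ℤ_107 is a field (hence an integral domain)
Commutative: Yes
Integral domain: Yes
Has unity: Yes

ℤ_107: Commutative=Yes, Unity=Yes


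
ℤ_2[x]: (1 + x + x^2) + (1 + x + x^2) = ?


Add coefficients mod 2:
x^0: 1 + 1 = 0 (mod 2)
x^1: 1 + 1 = 0 (mod 2)
x^2: 1 + 1 = 0 (mod 2)
Result: 0

f + g = 0


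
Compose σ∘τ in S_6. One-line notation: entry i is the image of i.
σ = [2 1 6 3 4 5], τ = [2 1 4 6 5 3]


σ∘τ: apply τ first, then σ
1 →τ 2 →σ 1
2 →τ 1 →σ 2
3 →τ 4 →σ 3
4 →τ 6 →σ 5
5 →τ 5 →σ 4
6 →τ 3 →σ 6

σ∘τ = [1 2 3 5 4 6]


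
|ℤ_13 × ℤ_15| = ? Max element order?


|ℤ_13 × ℤ_15| = 13 × 15 = 195
Max element order = lcm(13,15) = 195
Cyclic? Yes (gcd=1)

|ℤ_13×ℤ_15| = 195, max element order = 195


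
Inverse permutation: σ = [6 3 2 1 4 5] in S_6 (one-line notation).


To find σ⁻¹, swap domain and range:
σ(1) = 6 → σ⁻¹(6) = 1
σ(2) = 3 → σ⁻¹(3) = 2
σ(3) = 2 → σ⁻¹(2) = 3
σ(4) = 1 → σ⁻¹(1) = 4
σ(5) = 4 → σ⁻¹(4) = 5
σ(6) = 5 → σ⁻¹(5) = 6

σ⁻¹ = [4 3 2 5 6 1]


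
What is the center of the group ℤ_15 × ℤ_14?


Z(G) = {g ∈ G | gx = xg for all x ∈ G}
Direct product of abelian groups is abelian, so Z(G) = G

Z(ℤ_15 × ℤ_14) = ℤ_15 × ℤ_14


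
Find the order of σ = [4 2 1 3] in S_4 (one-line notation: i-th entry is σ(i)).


Cycle decomposition: (1 4 3)
Cycle lengths: 3
Order = lcm(3) = 3

ord(σ) = 3


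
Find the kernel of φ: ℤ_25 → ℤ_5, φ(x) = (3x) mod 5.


Kernel = preimage of identity
ker(φ) = {x ∈ ℤ_25 : 3x ≡ 0 (mod 5)}. Since 5 | 25, φ is well-defined. The kernel is the cyclic subgroup ⟨5⟩ of ℤ_25 (order 5), i.e. {0, 5, 10, 15, 20}

ker(φ) = {0, 5, 10, 15, 20}


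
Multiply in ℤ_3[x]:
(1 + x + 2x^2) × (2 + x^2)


Expand and collect like terms; reduce coefficients mod 3:
x^0: 1·2 = 2 ≡ 2 (mod 3)
x^1: 1·0 + 1·2 = 2 ≡ 2 (mod 3)
x^2: 1·1 + 1·0 + 2·2 = 5 ≡ 2 (mod 3)
x^3: 1·1 + 2·0 = 1 ≡ 1 (mod 3)
x^4: 2·1 = 2 ≡ 2 (mod 3)
Result: 2 + 2x + 2x^2 + x^3 + 2x^4

f · g = 2 + 2x + 2x^2 + x^3 + 2x^4


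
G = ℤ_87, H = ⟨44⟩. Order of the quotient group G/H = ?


|⟨44⟩| = n / gcd(44, 87) = 87 / 1 = 87
H is normal (ℤ_87 is abelian).
|G/H| = |G| / |H| = 87 / 87 = 1

|G/H| = 1


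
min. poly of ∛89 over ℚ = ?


∛89 satisfies x³ - 89 = 0, irreducible over ℚ (no rational root; 89 is not a perfect cube)

Minimal polynomial: x³ - 89


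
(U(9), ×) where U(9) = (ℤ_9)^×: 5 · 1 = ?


Operation: multiplication mod 9
5 · 1 = (a × b) mod 9 with a = 5, b = 1

5 · 1 = 5


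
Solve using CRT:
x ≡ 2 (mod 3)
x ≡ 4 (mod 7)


m₁ = 3, m₂ = 7, gcd = 1, so CRT applies. M = m₁·m₂ = 21
Let M₁ = M/m₁ = 7, M₂ = M/m₂ = 3
Find y₁ ≡ M₁⁻¹ (mod m₁): 7⁻¹ ≡ 1 (mod 3)
Find y₂ ≡ M₂⁻¹ (mod m₂): 3⁻¹ ≡ 5 (mod 7)
x = a₁·M₁·y₁ + a₂·M₂·y₂ = 2·7·1 + 4·3·5 = 74
Reduce mod 21: x ≡ 11
Check: 11 mod 3 = 2 ✓, 11 mod 7 = 4 ✓

x ≡ 11 (mod 21)


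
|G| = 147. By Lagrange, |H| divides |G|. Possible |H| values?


Lagrange's theorem: |H| divides |G|
|G| = 147
Divisors of 147: 1, 3, 7, 21, 49, 147

Possible subgroup orders: {1, 3, 7, 21, 49, 147}


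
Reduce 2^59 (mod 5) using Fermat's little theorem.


Fermat's little theorem: if p is prime and gcd(a,p)=1, then a^(p-1) ≡ 1 (mod p)
p = 5 is prime, gcd(2,5) = 1
Reduce exponent: 59 mod 4 = 3
So 2^59 ≡ 2^3 (mod 5)
2^3 mod 5 = 3

2^59 ≡ 3 (mod 5)


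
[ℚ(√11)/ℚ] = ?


√11 has minimal polynomial x² - 11 (irreducible over ℚ since 11 is squarefree)

[ℚ(√11)/ℚ] = 2


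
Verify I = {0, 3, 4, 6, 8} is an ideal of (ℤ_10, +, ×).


Check ideal conditions for I = {0, 3, 4, 6, 8} in ℤ_10:
(1) I is an additive subgroup? No
(2) For r ∈ ℤ_10 and a ∈ I: r·a ∈ I? No  [counterexample: r=2, a=6, r·a mod 10 = 2 ∉ I]

No, I is not an ideal of ℤ_10


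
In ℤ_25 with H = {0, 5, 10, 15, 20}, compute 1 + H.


1 + H = {1 + h (mod 25) : h ∈ H}
1+0=1, 1+5=6, 1+10=11, 1+15=16, 1+20=21

1 + H = {1, 6, 11, 16, 21}


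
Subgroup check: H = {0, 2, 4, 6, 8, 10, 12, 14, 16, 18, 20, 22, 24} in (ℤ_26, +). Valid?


Subgroup test for H = {0, 2, 4, 6, 8, 10, 12, 14, 16, 18, 20, 22, 24} in (ℤ_26, +):
(1) 0 ∈ H? Yes
(2) Closure: for all a,b ∈ H, (a+b) mod 26 ∈ H? Yes
(3) Inverses: for all a ∈ H, -a mod 26 ∈ H? Yes

Yes, H is a subgroup of ℤ_26


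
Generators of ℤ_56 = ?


g generates ℤ_n iff gcd(g,n) = 1
Prime factors of 56: 2, 7
Generators are g ∈ {1,...,55} not divisible by any of these primes.
Generators: {1, 3, 5, 9, 11, 13, 15, 17, 19, 23, 25, 27, 29, 31, 33, 37, 39, 41, 43, 45, 47, 51, 53, 55}
Number of generators = φ(56) = 24

Generators of ℤ_56 = {1, 3, 5, 9, 11, 13, 15, 17, 19, 23, 25, 27, 29, 31, 33, 37, 39, 41, 43, 45, 47, 51, 53, 55}


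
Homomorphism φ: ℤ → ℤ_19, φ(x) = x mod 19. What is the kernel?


Kernel = preimage of identity
ker(φ) = {x ∈ ℤ : x ≡ 0 (mod 19)} = 19ℤ = {0, ±19, ±38, ...}

ker(φ) = 19ℤ


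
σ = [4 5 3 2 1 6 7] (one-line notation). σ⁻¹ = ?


To find σ⁻¹, swap domain and range:
σ(1) = 4 → σ⁻¹(4) = 1
σ(2) = 5 → σ⁻¹(5) = 2
σ(3) = 3 → σ⁻¹(3) = 3
σ(4) = 2 → σ⁻¹(2) = 4
σ(5) = 1 → σ⁻¹(1) = 5
σ(6) = 6 → σ⁻¹(6) = 6
σ(7) = 7 → σ⁻¹(7) = 7

σ⁻¹ = [5 4 3 1 2 6 7]


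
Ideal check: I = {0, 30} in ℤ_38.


Check ideal conditions for I = {0, 30} in ℤ_38:
(1) I is an additive subgroup? No
(2) For r ∈ ℤ_38 and a ∈ I: r·a ∈ I? No  [counterexample: r=2, a=30, r·a mod 38 = 22 ∉ I]

No, I is not an ideal of ℤ_38


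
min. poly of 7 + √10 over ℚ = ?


Let α = 7 + √10. Then α - 7 = √10, so (α - 7)² = 10, giving α² - 14α + 39 = 0. Degree 2 and α ∉ ℚ, so this is the minimal polynomial.

Minimal polynomial: x² - 14x + 39


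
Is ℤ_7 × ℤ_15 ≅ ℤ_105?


Comparing ℤ_7 × ℤ_15 and ℤ_105:
gcd(7,15) = 1, so ℤ_7 × ℤ_15 ≅ ℤ_105 (CRT)

Yes, ℤ_7 × ℤ_15 ≅ ℤ_105


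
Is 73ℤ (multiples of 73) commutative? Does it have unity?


73ℤ is a commutative ring under +,× but has no multiplicative identity (1 ∉ 73ℤ); it has no zero divisors, but without unity it is not an integral domain
Commutative: Yes
Integral domain: No
Has unity: No

73ℤ (multiples of 73): Commutative=Yes, Unity=No


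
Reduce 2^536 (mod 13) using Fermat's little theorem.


Fermat's little theorem: if p is prime and gcd(a,p)=1, then a^(p-1) ≡ 1 (mod p)
p = 13 is prime, gcd(2,13) = 1
Reduce exponent: 536 mod 12 = 8
So 2^536 ≡ 2^8 (mod 13)
2^8 mod 13 = 9

2^536 ≡ 9 (mod 13)


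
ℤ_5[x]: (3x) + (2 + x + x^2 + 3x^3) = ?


Add coefficients mod 5:
x^0: 0 + 2 = 2 (mod 5)
x^1: 3 + 1 = 4 (mod 5)
x^2: 0 + 1 = 1 (mod 5)
x^3: 0 + 3 = 3 (mod 5)
Result: 2 + 4x + x^2 + 3x^3

f + g = 2 + 4x + x^2 + 3x^3


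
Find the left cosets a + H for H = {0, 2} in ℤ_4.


H = {0, 2}, |H| = 2
Number of cosets = |G|/|H| = 4/2 = 2
0 + H = {0, 2}
1 + H = {1, 3}

Cosets: 0+H={0,2}; 1+H={1,3}


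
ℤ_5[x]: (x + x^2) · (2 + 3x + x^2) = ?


Expand and collect like terms; reduce coefficients mod 5:
x^0: 0·2 = 0 ≡ 0 (mod 5)
x^1: 0·3 + 1·2 = 2 ≡ 2 (mod 5)
x^2: 0·1 + 1·3 + 1·2 = 5 ≡ 0 (mod 5)
x^3: 1·1 + 1·3 = 4 ≡ 4 (mod 5)
x^4: 1·1 = 1 ≡ 1 (mod 5)
Result: 2x + 4x^3 + x^4

f · g = 2x + 4x^3 + x^4


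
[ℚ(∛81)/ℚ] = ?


∛81 has minimal polynomial x³ - 81 (irreducible over ℚ since 81 is not a perfect cube)

[ℚ(∛81)/ℚ] = 3


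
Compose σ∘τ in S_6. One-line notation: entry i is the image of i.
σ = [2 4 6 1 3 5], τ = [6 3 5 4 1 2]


σ∘τ: apply τ first, then σ
1 →τ 6 →σ 5
2 →τ 3 →σ 6
3 →τ 5 →σ 3
4 →τ 4 →σ 1
5 →τ 1 →σ 2
6 →τ 2 →σ 4

σ∘τ = [5 6 3 1 2 4]


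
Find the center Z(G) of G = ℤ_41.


Z(G) = {g ∈ G | gx = xg for all x ∈ G}
ℤ_41 is abelian, so Z(G) = G

Z(ℤ_41) = ℤ_41


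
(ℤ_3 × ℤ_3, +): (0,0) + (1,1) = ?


Operation: componentwise addition mod (3, 3)
(0,0) + (1,1) = ((a₁+b₁) mod 3, (a₂+b₂) mod 3) with a = (0,0), b = (1,1)

(0,0) + (1,1) = (1,1)


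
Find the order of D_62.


|D_n| = 2n (n rotations and n reflections)
|D_62| = 2×62 = 124

|D_62| = 124


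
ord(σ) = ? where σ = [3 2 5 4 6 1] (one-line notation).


Cycle decomposition: (1 3 5 6)
Cycle lengths: 4
Order = lcm(4) = 4

ord(σ) = 4


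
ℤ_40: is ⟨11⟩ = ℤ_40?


g generates ℤ_n iff gcd(g, n) = 1
gcd(11, 40) = 1
Since gcd = 1, 11 is a generator.

Yes, 11 generates ℤ_40


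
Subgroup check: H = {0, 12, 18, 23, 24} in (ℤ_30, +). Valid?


Subgroup test for H = {0, 12, 18, 23, 24} in (ℤ_30, +):
(1) 0 ∈ H? Yes
(2) Closure: for all a,b ∈ H, (a+b) mod 30 ∈ H? No  [counterexample: 12 + 23 = 5 ∉ H]
(3) Inverses: for all a ∈ H, -a mod 30 ∈ H? No

No, H is not a subgroup of ℤ_30


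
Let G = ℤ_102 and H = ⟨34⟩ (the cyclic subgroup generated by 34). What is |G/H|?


|⟨34⟩| = n / gcd(34, 102) = 102 / 34 = 3
H is normal (ℤ_102 is abelian).
|G/H| = |G| / |H| = 102 / 3 = 34

|G/H| = 34


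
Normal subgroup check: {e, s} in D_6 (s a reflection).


H = {e, s} in D_6 (s a reflection)
r·s·r⁻¹ = sr⁻² ≠ s for n ≥ 3, so {e, s} is not closed under conjugation

No, not a normal subgroup


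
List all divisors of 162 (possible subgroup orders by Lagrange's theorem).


Lagrange's theorem: |H| divides |G|
|G| = 162
Divisors of 162: 1, 2, 3, 6, 9, 18, 27, 54, 81, 162

Possible subgroup orders: {1, 2, 3, 6, 9, 18, 27, 54, 81, 162}


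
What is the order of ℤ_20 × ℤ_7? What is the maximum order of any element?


|ℤ_20 × ℤ_7| = 20 × 7 = 140
Max element order = lcm(20,7) = 140
Cyclic? Yes (gcd=1)

|ℤ_20×ℤ_7| = 140, max element order = 140


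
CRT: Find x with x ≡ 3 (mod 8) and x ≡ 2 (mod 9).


m₁ = 8, m₂ = 9, gcd = 1, so CRT applies. M = m₁·m₂ = 72
Let M₁ = M/m₁ = 9, M₂ = M/m₂ = 8
Find y₁ ≡ M₁⁻¹ (mod m₁): 9⁻¹ ≡ 1 (mod 8)
Find y₂ ≡ M₂⁻¹ (mod m₂): 8⁻¹ ≡ 8 (mod 9)
x = a₁·M₁·y₁ + a₂·M₂·y₂ = 3·9·1 + 2·8·8 = 155
Reduce mod 72: x ≡ 11
Check: 11 mod 8 = 3 ✓, 11 mod 9 = 2 ✓

x ≡ 11 (mod 72)


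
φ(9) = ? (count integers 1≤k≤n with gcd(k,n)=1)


φ(n) = count of k ∈ {1,...,n} with gcd(k,n)=1
Coprimes to 9: {1, 2, 4, 5, 7, 8}
Count: 6

φ(9) = 6


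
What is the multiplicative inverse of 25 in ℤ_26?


Use the extended Euclidean algorithm to write 1 = 25·s + 26·t; then s mod 26 is the inverse.
Euclidean algorithm:
  25 = 0·26 + 25
  26 = 1·25 + 1
  25 = 25·1 + 0
gcd(25,26) = 1
Back-substitution gives: 25·(-1) + 26·(1) = 1
So 25⁻¹ ≡ -1 ≡ 25 (mod 26)
Check: 25 × 25 = 625 ≡ 1 (mod 26) ✓

25⁻¹ ≡ 25 (mod 26)


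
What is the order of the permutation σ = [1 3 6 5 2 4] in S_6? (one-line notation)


Cycle decomposition: (2 3 6 4 5)
Cycle lengths: 5
Order = lcm(5) = 5

ord(σ) = 5


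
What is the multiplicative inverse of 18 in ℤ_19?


Use the extended Euclidean algorithm to write 1 = 18·s + 19·t; then s mod 19 is the inverse.
Euclidean algorithm:
  18 = 0·19 + 18
  19 = 1·18 + 1
  18 = 18·1 + 0
gcd(18,19) = 1
Back-substitution gives: 18·(-1) + 19·(1) = 1
So 18⁻¹ ≡ -1 ≡ 18 (mod 19)
Check: 18 × 18 = 324 ≡ 1 (mod 19) ✓

18⁻¹ ≡ 18 (mod 19)


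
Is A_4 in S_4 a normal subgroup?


H = A_4 in S_4
A_4 has index 2 in S_4, and every subgroup of index 2 is normal

Yes, normal subgroup


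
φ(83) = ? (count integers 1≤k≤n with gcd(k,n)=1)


Factor n: 83 = 83
φ(n) = n · ∏(1 - 1/p) over distinct primes p | n
φ(83) = 83 · (1 - 1/83) = 82

φ(83) = 82


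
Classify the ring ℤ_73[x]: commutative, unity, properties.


ℤ_73 is a field (n prime), so ℤ_73[x] is a commutative integral domain with unity
Commutative: Yes
Integral domain: Yes
Has unity: Yes

ℤ_73[x]: Commutative=Yes, Unity=Yes


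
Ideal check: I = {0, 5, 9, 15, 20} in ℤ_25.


Check ideal conditions for I = {0, 5, 9, 15, 20} in ℤ_25:
(1) I is an additive subgroup? No
(2) For r ∈ ℤ_25 and a ∈ I: r·a ∈ I? No  [counterexample: r=2, a=5, r·a mod 25 = 10 ∉ I]

No, I is not an ideal of ℤ_25


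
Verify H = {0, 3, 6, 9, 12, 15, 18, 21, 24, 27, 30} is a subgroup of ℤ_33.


Subgroup test for H = {0, 3, 6, 9, 12, 15, 18, 21, 24, 27, 30} in (ℤ_33, +):
(1) 0 ∈ H? Yes
(2) Closure: for all a,b ∈ H, (a+b) mod 33 ∈ H? Yes
(3) Inverses: for all a ∈ H, -a mod 33 ∈ H? Yes

Yes, H is a subgroup of ℤ_33


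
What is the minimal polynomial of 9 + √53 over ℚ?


Let α = 9 + √53. Then α - 9 = √53, so (α - 9)² = 53, giving α² - 18α + 28 = 0. Degree 2 and α ∉ ℚ, so this is the minimal polynomial.

Minimal polynomial: x² - 18x + 28


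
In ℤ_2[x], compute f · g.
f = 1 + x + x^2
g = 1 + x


Expand and collect like terms; reduce coefficients mod 2:
x^0: 1·1 = 1 ≡ 1 (mod 2)
x^1: 1·1 + 1·1 = 2 ≡ 0 (mod 2)
x^2: 1·1 + 1·1 = 2 ≡ 0 (mod 2)
x^3: 1·1 = 1 ≡ 1 (mod 2)
Result: 1 + x^3

f · g = 1 + x^3


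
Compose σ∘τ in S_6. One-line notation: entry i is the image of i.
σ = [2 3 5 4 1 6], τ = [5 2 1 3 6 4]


σ∘τ: apply τ first, then σ
1 →τ 5 →σ 1
2 →τ 2 →σ 3
3 →τ 1 →σ 2
4 →τ 3 →σ 5
5 →τ 6 →σ 6
6 →τ 4 →σ 4

σ∘τ = [1 3 2 5 6 4]


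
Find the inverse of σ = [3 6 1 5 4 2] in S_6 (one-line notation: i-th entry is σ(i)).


To find σ⁻¹, swap domain and range:
σ(1) = 3 → σ⁻¹(3) = 1
σ(2) = 6 → σ⁻¹(6) = 2
σ(3) = 1 → σ⁻¹(1) = 3
σ(4) = 5 → σ⁻¹(5) = 4
σ(5) = 4 → σ⁻¹(4) = 5
σ(6) = 2 → σ⁻¹(2) = 6

σ⁻¹ = [3 6 1 5 4 2]


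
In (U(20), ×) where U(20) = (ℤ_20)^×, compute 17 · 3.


Operation: multiplication mod 20
17 · 3 = (a × b) mod 20 with a = 17, b = 3

17 · 3 = 11


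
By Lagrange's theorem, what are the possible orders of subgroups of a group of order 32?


Lagrange's theorem: |H| divides |G|
|G| = 32
Divisors of 32: 1, 2, 4, 8, 16, 32

Possible subgroup orders: {1, 2, 4, 8, 16, 32}


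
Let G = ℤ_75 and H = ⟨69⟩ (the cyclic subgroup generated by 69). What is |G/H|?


|⟨69⟩| = n / gcd(69, 75) = 75 / 3 = 25
H is normal (ℤ_75 is abelian).
|G/H| = |G| / |H| = 75 / 25 = 3

|G/H| = 3


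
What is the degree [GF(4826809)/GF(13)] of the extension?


GF(4826809) = GF(13^6), so the extension degree is 6

[GF(4826809)/GF(13)] = 6


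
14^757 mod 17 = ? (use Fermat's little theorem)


Fermat's little theorem: if p is prime and gcd(a,p)=1, then a^(p-1) ≡ 1 (mod p)
p = 17 is prime, gcd(14,17) = 1
Reduce exponent: 757 mod 16 = 5
So 14^757 ≡ 14^5 (mod 17)
14^5 mod 17 = 12

14^757 ≡ 12 (mod 17)


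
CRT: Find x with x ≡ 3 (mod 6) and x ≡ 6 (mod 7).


m₁ = 6, m₂ = 7, gcd = 1, so CRT applies. M = m₁·m₂ = 42
Let M₁ = M/m₁ = 7, M₂ = M/m₂ = 6
Find y₁ ≡ M₁⁻¹ (mod m₁): 7⁻¹ ≡ 1 (mod 6)
Find y₂ ≡ M₂⁻¹ (mod m₂): 6⁻¹ ≡ 6 (mod 7)
x = a₁·M₁·y₁ + a₂·M₂·y₂ = 3·7·1 + 6·6·6 = 237
Reduce mod 42: x ≡ 27
Check: 27 mod 6 = 3 ✓, 27 mod 7 = 6 ✓

x ≡ 27 (mod 42)


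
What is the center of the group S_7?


Z(G) = {g ∈ G | gx = xg for all x ∈ G}
S_n is non-abelian for n ≥ 3; Z(S_7) is trivial

Z(S_7) = {e}


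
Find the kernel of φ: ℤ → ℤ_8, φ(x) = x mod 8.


Kernel = preimage of identity
ker(φ) = {x ∈ ℤ : x ≡ 0 (mod 8)} = 8ℤ = {0, ±8, ±16, ...}

ker(φ) = 8ℤ


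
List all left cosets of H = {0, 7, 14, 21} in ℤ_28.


H = {0, 7, 14, 21}, |H| = 4
Number of cosets = |G|/|H| = 28/4 = 7
0 + H = {0, 7, 14, 21}
1 + H = {1, 8, 15, 22}
2 + H = {2, 9, 16, 23}
3 + H = {3, 10, 17, 24}
4 + H = {4, 11, 18, 25}
5 + H = {5, 12, 19, 26}
6 + H = {6, 13, 20, 27}

Cosets: 0+H={0,7,14,21}; 1+H={1,8,15,22}; 2+H={2,9,16,23}; 3+H={3,10,17,24}; 4+H={4,11,18,25}; 5+H={5,12,19,26}; 6+H={6,13,20,27}


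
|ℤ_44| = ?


ℤ_n has n elements.

|ℤ_44| = 44


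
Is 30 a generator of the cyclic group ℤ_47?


g generates ℤ_n iff gcd(g, n) = 1
gcd(30, 47) = 1
Since gcd = 1, 30 is a generator.

Yes, 30 generates ℤ_47


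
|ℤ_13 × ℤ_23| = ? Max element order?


|ℤ_13 × ℤ_23| = 13 × 23 = 299
Max element order = lcm(13,23) = 299
Cyclic? Yes (gcd=1)

|ℤ_13×ℤ_23| = 299, max element order = 299


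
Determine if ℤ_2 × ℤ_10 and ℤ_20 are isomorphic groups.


Comparing ℤ_2 × ℤ_10 and ℤ_20:
gcd(2,10) = 2 ≠ 1. Max element order in ℤ_2×ℤ_10 is lcm(2,10) = 10 < 20, so it has no element of order 20

No, ℤ_2 × ℤ_10 ≇ ℤ_20


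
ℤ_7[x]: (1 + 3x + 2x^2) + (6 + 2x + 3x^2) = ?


Add coefficients mod 7:
x^0: 1 + 6 = 0 (mod 7)
x^1: 3 + 2 = 5 (mod 7)
x^2: 2 + 3 = 5 (mod 7)
Result: 5x + 5x^2

f + g = 5x + 5x^2


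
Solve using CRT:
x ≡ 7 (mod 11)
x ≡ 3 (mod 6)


m₁ = 11, m₂ = 6, gcd = 1, so CRT applies. M = m₁·m₂ = 66
Let M₁ = M/m₁ = 6, M₂ = M/m₂ = 11
Find y₁ ≡ M₁⁻¹ (mod m₁): 6⁻¹ ≡ 2 (mod 11)
Find y₂ ≡ M₂⁻¹ (mod m₂): 11⁻¹ ≡ 5 (mod 6)
x = a₁·M₁·y₁ + a₂·M₂·y₂ = 7·6·2 + 3·11·5 = 249
Reduce mod 66: x ≡ 51
Check: 51 mod 11 = 7 ✓, 51 mod 6 = 3 ✓

x ≡ 51 (mod 66)


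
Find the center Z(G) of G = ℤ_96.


Z(G) = {g ∈ G | gx = xg for all x ∈ G}
ℤ_96 is abelian, so Z(G) = G

Z(ℤ_96) = ℤ_96


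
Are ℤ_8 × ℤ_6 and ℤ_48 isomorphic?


Comparing ℤ_8 × ℤ_6 and ℤ_48:
gcd(8,6) = 2 ≠ 1. Max element order in ℤ_8×ℤ_6 is lcm(8,6) = 24 < 48, so it has no element of order 48

No, ℤ_8 × ℤ_6 ≇ ℤ_48


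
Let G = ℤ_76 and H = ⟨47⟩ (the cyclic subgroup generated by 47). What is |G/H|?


|⟨47⟩| = n / gcd(47, 76) = 76 / 1 = 76
H is normal (ℤ_76 is abelian).
|G/H| = |G| / |H| = 76 / 76 = 1

|G/H| = 1


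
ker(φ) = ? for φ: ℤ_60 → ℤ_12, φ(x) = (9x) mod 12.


Kernel = preimage of identity
ker(φ) = {x ∈ ℤ_60 : 9x ≡ 0 (mod 12)}. Since 12 | 60, φ is well-defined. The kernel is the cyclic subgroup ⟨4⟩ of ℤ_60 (order 15), i.e. {0, 4, 8, 12, 16, 20, 24, 28, 32, 36, 40, 44, 48, 52, 56}

ker(φ) = {0, 4, 8, 12, 16, 20, 24, 28, 32, 36, 40, 44, 48, 52, 56}


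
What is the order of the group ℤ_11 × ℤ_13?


|A × B| = |A| · |B|
|ℤ_11 × ℤ_13| = 11 × 13 = 143

|ℤ_11 × ℤ_13| = 143


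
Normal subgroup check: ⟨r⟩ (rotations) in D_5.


H = ⟨r⟩ (rotations) in D_5
The rotation subgroup ⟨r⟩ has index 2 in D_5, so it is normal

Yes, normal subgroup


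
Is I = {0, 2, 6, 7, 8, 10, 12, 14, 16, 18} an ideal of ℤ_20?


Check ideal conditions for I = {0, 2, 6, 7, 8, 10, 12, 14, 16, 18} in ℤ_20:
(1) I is an additive subgroup? No
(2) For r ∈ ℤ_20 and a ∈ I: r·a ∈ I? No  [counterexample: r=2, a=2, r·a mod 20 = 4 ∉ I]

No, I is not an ideal of ℤ_20


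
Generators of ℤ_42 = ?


g generates ℤ_n iff gcd(g,n) = 1
Prime factors of 42: 2, 3, 7
Generators are g ∈ {1,...,41} not divisible by any of these primes.
Generators: {1, 5, 11, 13, 17, 19, 23, 25, 29, 31, 37, 41}
Number of generators = φ(42) = 12

Generators of ℤ_42 = {1, 5, 11, 13, 17, 19, 23, 25, 29, 31, 37, 41}


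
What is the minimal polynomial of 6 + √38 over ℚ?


Let α = 6 + √38. Then α - 6 = √38, so (α - 6)² = 38, giving α² - 12α - 2 = 0. Degree 2 and α ∉ ℚ, so this is the minimal polynomial.

Minimal polynomial: x² - 12x - 2


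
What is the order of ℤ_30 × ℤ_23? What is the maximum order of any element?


|ℤ_30 × ℤ_23| = 30 × 23 = 690
Max element order = lcm(30,23) = 690
Cyclic? Yes (gcd=1)

|ℤ_30×ℤ_23| = 690, max element order = 690


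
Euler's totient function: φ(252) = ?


Factor n: 252 = 2^2 × 3^2 × 7
φ(n) = n · ∏(1 - 1/p) over distinct primes p | n
φ(252) = 252 · (1 - 1/2) · (1 - 1/3) · (1 - 1/7) = 72

φ(252) = 72


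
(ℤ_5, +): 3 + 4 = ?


Operation: addition mod 5
3 + 4 = (a + b) mod 5 with a = 3, b = 4

3 + 4 = 2


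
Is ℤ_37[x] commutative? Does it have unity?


ℤ_37 is a field (n prime), so ℤ_37[x] is a commutative integral domain with unity
Commutative: Yes
Integral domain: Yes
Has unity: Yes

ℤ_37[x]: Commutative=Yes, Unity=Yes


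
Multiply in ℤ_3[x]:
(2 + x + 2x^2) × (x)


Expand and collect like terms; reduce coefficients mod 3:
x^0: 2·0 = 0 ≡ 0 (mod 3)
x^1: 2·1 + 1·0 = 2 ≡ 2 (mod 3)
x^2: 1·1 + 2·0 = 1 ≡ 1 (mod 3)
x^3: 2·1 = 2 ≡ 2 (mod 3)
Result: 2x + x^2 + 2x^3

f · g = 2x + x^2 + 2x^3


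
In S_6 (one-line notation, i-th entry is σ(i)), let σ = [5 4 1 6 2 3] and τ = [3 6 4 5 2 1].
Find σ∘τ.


σ∘τ: apply τ first, then σ
1 →τ 3 →σ 1
2 →τ 6 →σ 3
3 →τ 4 →σ 6
4 →τ 5 →σ 2
5 →τ 2 →σ 4
6 →τ 1 →σ 5

σ∘τ = [1 3 6 2 4 5]


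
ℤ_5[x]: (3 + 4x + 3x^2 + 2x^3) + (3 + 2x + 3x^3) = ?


Add coefficients mod 5:
x^0: 3 + 3 = 1 (mod 5)
x^1: 4 + 2 = 1 (mod 5)
x^2: 3 + 0 = 3 (mod 5)
x^3: 2 + 3 = 0 (mod 5)
Result: 1 + x + 3x^2

f + g = 1 + x + 3x^2


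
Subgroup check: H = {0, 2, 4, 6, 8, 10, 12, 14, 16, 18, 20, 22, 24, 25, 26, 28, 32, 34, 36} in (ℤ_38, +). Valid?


Subgroup test for H = {0, 2, 4, 6, 8, 10, 12, 14, 16, 18, 20, 22, 24, 25, 26, 28, 32, 34, 36} in (ℤ_38, +):
(1) 0 ∈ H? Yes
(2) Closure: for all a,b ∈ H, (a+b) mod 38 ∈ H? No  [counterexample: 2 + 25 = 27 ∉ H]
(3) Inverses: for all a ∈ H, -a mod 38 ∈ H? No

No, H is not a subgroup of ℤ_38


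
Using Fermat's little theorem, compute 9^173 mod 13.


Fermat's little theorem: if p is prime and gcd(a,p)=1, then a^(p-1) ≡ 1 (mod p)
p = 13 is prime, gcd(9,13) = 1
Reduce exponent: 173 mod 12 = 5
So 9^173 ≡ 9^5 (mod 13)
9^5 mod 13 = 3

9^173 ≡ 3 (mod 13)


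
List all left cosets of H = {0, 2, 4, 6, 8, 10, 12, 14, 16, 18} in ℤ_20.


H = {0, 2, 4, 6, 8, 10, 12, 14, 16, 18}, |H| = 10
Number of cosets = |G|/|H| = 20/10 = 2
0 + H = {0, 2, 4, 6, 8, 10, 12, 14, 16, 18}
1 + H = {1, 3, 5, 7, 9, 11, 13, 15, 17, 19}

Cosets: 0+H={0,2,4,6,8,10,12,14,16,18}; 1+H={1,3,5,7,9,11,13,15,17,19}


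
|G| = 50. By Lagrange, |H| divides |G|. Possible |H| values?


Lagrange's theorem: |H| divides |G|
|G| = 50
Divisors of 50: 1, 2, 5, 10, 25, 50

Possible subgroup orders: {1, 2, 5, 10, 25, 50}


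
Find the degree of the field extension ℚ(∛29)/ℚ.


∛29 has minimal polynomial x³ - 29 (irreducible over ℚ since 29 is not a perfect cube)

[ℚ(∛29)/ℚ] = 3


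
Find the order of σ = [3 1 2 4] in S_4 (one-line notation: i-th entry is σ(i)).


Cycle decomposition: (1 3 2)
Cycle lengths: 3
Order = lcm(3) = 3

ord(σ) = 3


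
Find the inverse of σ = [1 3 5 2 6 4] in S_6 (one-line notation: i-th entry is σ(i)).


To find σ⁻¹, swap domain and range:
σ(1) = 1 → σ⁻¹(1) = 1
σ(2) = 3 → σ⁻¹(3) = 2
σ(3) = 5 → σ⁻¹(5) = 3
σ(4) = 2 → σ⁻¹(2) = 4
σ(5) = 6 → σ⁻¹(6) = 5
σ(6) = 4 → σ⁻¹(4) = 6

σ⁻¹ = [1 4 2 6 3 5]


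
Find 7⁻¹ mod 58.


Use the extended Euclidean algorithm to write 1 = 7·s + 58·t; then s mod 58 is the inverse.
Euclidean algorithm:
  7 = 0·58 + 7
  58 = 8·7 + 2
  7 = 3·2 + 1
  2 = 2·1 + 0
gcd(7,58) = 1
Back-substitution gives: 7·(25) + 58·(-3) = 1
So 7⁻¹ ≡ 25 ≡ 25 (mod 58)
Check: 7 × 25 = 175 ≡ 1 (mod 58) ✓

7⁻¹ ≡ 25 (mod 58)


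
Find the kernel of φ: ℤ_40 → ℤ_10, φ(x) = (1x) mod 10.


Kernel = preimage of identity
ker(φ) = {x ∈ ℤ_40 : 1x ≡ 0 (mod 10)}. Since 10 | 40, φ is well-defined. The kernel is the cyclic subgroup ⟨10⟩ of ℤ_40 (order 4), i.e. {0, 10, 20, 30}

ker(φ) = {0, 10, 20, 30}


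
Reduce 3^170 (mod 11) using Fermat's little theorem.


Fermat's little theorem: if p is prime and gcd(a,p)=1, then a^(p-1) ≡ 1 (mod p)
p = 11 is prime, gcd(3,11) = 1
Reduce exponent: 170 mod 10 = 0
So 3^170 ≡ 3^0 (mod 11)
3^0 = 1

3^170 ≡ 1 (mod 11)


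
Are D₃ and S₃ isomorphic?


Comparing D₃ and S₃:
Both are the unique non-abelian group of order 6

Yes, D₃ ≅ S₃


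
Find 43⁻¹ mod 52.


Use the extended Euclidean algorithm to write 1 = 43·s + 52·t; then s mod 52 is the inverse.
Euclidean algorithm:
  43 = 0·52 + 43
  52 = 1·43 + 9
  43 = 4·9 + 7
  9 = 1·7 + 2
  7 = 3·2 + 1
  2 = 2·1 + 0
gcd(43,52) = 1
Back-substitution gives: 43·(23) + 52·(-19) = 1
So 43⁻¹ ≡ 23 ≡ 23 (mod 52)
Check: 43 × 23 = 989 ≡ 1 (mod 52) ✓

43⁻¹ ≡ 23 (mod 52)


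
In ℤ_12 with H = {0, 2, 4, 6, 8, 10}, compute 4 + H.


4 + H = {4 + h (mod 12) : h ∈ H}
4+0=4, 4+2=6, 4+4=8, 4+6=10, 4+8=0, 4+10=2
4 + H = {0, 2, 4, 6, 8, 10} = 0 + H

4 + H = {0, 2, 4, 6, 8, 10}


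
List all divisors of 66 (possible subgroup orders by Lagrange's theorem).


Lagrange's theorem: |H| divides |G|
|G| = 66
Divisors of 66: 1, 2, 3, 6, 11, 22, 33, 66

Possible subgroup orders: {1, 2, 3, 6, 11, 22, 33, 66}


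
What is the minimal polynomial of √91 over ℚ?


√91 satisfies x² - 91 = 0, irreducible over ℚ since 91 is squarefree

Minimal polynomial: x² - 91


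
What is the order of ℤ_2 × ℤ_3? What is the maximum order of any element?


|ℤ_2 × ℤ_3| = 2 × 3 = 6
Max element order = lcm(2,3) = 6
Cyclic? Yes (gcd=1)

|ℤ_2×ℤ_3| = 6, max element order = 6


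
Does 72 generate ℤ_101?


g generates ℤ_n iff gcd(g, n) = 1
gcd(72, 101) = 1
Since gcd = 1, 72 is a generator.

Yes, 72 generates ℤ_101


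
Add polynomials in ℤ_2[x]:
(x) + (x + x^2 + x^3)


Add coefficients mod 2:
x^0: 0 + 0 = 0 (mod 2)
x^1: 1 + 1 = 0 (mod 2)
x^2: 0 + 1 = 1 (mod 2)
x^3: 0 + 1 = 1 (mod 2)
Result: x^2 + x^3

f + g = x^2 + x^3


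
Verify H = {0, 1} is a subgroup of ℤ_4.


Subgroup test for H = {0, 1} in (ℤ_4, +):
(1) 0 ∈ H? Yes
(2) Closure: for all a,b ∈ H, (a+b) mod 4 ∈ H? No  [counterexample: 1 + 1 = 2 ∉ H]
(3) Inverses: for all a ∈ H, -a mod 4 ∈ H? No

No, H is not a subgroup of ℤ_4


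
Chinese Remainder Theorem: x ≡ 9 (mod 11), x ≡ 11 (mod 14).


m₁ = 11, m₂ = 14, gcd = 1, so CRT applies. M = m₁·m₂ = 154
Let M₁ = M/m₁ = 14, M₂ = M/m₂ = 11
Find y₁ ≡ M₁⁻¹ (mod m₁): 14⁻¹ ≡ 4 (mod 11)
Find y₂ ≡ M₂⁻¹ (mod m₂): 11⁻¹ ≡ 9 (mod 14)
x = a₁·M₁·y₁ + a₂·M₂·y₂ = 9·14·4 + 11·11·9 = 1593
Reduce mod 154: x ≡ 53
Check: 53 mod 11 = 9 ✓, 53 mod 14 = 11 ✓

x ≡ 53 (mod 154)


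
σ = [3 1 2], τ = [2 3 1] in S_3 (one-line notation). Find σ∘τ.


σ∘τ: apply τ first, then σ
1 →τ 2 →σ 1
2 →τ 3 →σ 2
3 →τ 1 →σ 3

σ∘τ = [1 2 3]


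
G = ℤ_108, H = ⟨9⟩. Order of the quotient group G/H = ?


|⟨9⟩| = n / gcd(9, 108) = 108 / 9 = 12
H is normal (ℤ_108 is abelian).
|G/H| = |G| / |H| = 108 / 12 = 9

|G/H| = 9


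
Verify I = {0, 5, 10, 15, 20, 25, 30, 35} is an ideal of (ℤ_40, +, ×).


Check ideal conditions for I = {0, 5, 10, 15, 20, 25, 30, 35} in ℤ_40:
(1) I is an additive subgroup? Yes
(2) For r ∈ ℤ_40 and a ∈ I: r·a ∈ I? Yes

Yes, I is an ideal of ℤ_40


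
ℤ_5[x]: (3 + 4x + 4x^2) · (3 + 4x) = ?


Expand and collect like terms; reduce coefficients mod 5:
x^0: 3·3 = 9 ≡ 4 (mod 5)
x^1: 3·4 + 4·3 = 24 ≡ 4 (mod 5)
x^2: 4·4 + 4·3 = 28 ≡ 3 (mod 5)
x^3: 4·4 = 16 ≡ 1 (mod 5)
Result: 4 + 4x + 3x^2 + x^3

f · g = 4 + 4x + 3x^2 + x^3
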